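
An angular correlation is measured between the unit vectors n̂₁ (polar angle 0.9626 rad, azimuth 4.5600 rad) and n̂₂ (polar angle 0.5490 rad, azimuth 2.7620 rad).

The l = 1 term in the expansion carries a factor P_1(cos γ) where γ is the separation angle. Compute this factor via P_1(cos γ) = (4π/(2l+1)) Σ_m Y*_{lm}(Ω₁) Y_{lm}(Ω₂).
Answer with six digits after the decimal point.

Term-by-term m-sum for l=1 (normalisation 4π/3 = 4.188790):
  m=-1: Y*=-0.043041-0.280254i  Y=-0.167457-0.066805i  product -0.011515+0.049806i
  m=+0: Y*=+0.279182-0.000000i  Y=+0.416801+0.000000i  product +0.116363+0.000000i
  m=+1: Y*=+0.043041-0.280254i  Y=+0.167457-0.066805i  product -0.011515-0.049806i
Σ over m = +0.093333+0.000000i; ×(4π/3) → +0.390954+0.000000i. Real part: 0.390954

0.390954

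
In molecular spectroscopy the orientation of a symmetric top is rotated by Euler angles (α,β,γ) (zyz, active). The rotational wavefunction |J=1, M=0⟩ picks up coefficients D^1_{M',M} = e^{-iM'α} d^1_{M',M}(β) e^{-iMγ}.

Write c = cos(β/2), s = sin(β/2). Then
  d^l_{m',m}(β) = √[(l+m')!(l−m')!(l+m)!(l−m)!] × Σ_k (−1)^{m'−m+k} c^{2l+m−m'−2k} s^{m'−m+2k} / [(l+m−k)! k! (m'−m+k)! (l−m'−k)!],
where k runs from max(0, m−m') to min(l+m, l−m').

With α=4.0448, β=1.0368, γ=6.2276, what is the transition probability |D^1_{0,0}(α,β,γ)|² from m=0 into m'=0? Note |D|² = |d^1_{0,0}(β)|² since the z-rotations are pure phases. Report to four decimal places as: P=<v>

P=0.2591

D^1_{0,0}(4.0448,1.0368,6.2276) = e^{-i·0·4.0448}·d^1_{0,0}(1.0368)·e^{-i·0·6.2276}. Compute d first:
With c≡cos(β/2)=0.868613 and s≡sin(β/2)=0.495491, N=[1·1·1·1]^{1/2}=1.000000
k∈{0,1} keeps every argument non-negative
  k=0: (−1)^0·1.0000/(1)·0.8686^2·0.4955^0 = +0.754489
  k=1: (−1)^1·1.0000/(1)·0.8686^0·0.4955^2 = -0.245511
d^1_{0,0}(1.0368) = +0.754489 -0.245511 = +0.508977
|D^1_{0,0}|² = |d^1_{0,0}(β)|² = (+0.508977)² = 0.259058 (the z-rotation phases have unit modulus)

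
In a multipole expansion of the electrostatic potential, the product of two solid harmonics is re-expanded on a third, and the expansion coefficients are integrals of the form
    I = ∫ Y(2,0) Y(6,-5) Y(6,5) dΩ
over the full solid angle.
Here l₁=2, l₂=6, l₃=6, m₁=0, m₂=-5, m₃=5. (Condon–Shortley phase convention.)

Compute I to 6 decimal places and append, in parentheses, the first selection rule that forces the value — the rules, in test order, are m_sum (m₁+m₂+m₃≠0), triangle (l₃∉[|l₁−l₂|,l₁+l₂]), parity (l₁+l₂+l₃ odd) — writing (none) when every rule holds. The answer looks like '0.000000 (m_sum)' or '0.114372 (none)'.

0.126157 (none)

m-sum 0 ✓  L=14 even ✓  4≤6≤8 ✓
Π(2lᵢ+1) = 5×13×13 = 845
triangle coeff Δ(2,6,6) = 1/90090
Σ_t [0,2]: t=0:+1/69120 t=1:−1/14400 t=2:+1/69120 = -7/172800
(3j)²=14/715 [(2 6 6; 0 0 0)], sign=-1
Σ_t [0,1]: t=0:+1/1451520 t=1:−1/3628800 = 1/2419200
(3j)²=11/910 [(2 6 6; 0 -5 5)], sign=-1
⇒ 4πI² = 1/5
I = (+1)√(1/5/(4π)) = 0.12615663
No selection rule forces the value: the integral is nonzero (none).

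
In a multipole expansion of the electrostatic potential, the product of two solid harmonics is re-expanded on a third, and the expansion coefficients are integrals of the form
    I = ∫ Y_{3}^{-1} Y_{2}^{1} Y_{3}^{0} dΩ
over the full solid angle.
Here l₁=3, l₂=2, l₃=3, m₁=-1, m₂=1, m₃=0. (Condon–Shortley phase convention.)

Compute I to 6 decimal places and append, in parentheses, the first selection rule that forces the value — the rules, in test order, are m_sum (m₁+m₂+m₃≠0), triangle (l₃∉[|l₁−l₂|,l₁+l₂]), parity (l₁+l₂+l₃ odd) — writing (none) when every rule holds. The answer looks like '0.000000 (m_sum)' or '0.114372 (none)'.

-0.059471 (none)

m-sum 0 ✓  L=8 even ✓  1≤3≤5 ✓
Π(2lᵢ+1) = 7×5×7 = 245
triangle coeff Δ(3,2,3) = 1/3780
Σ_t [0,2]: t=0:+1/24 t=1:−1/4 t=2:+1/24 = -1/6
(3j)²=4/105 [(3 2 3; 0 0 0)], sign=+1
Σ_t [1,2]: t=1:−1/12 t=2:+1/8 = 1/24
(3j)²=1/210 [(3 2 3; -1 1 0)], sign=-1
⇒ 4πI² = 2/45
I = (-1)√(2/45/(4π)) = -0.05947080
No selection rule forces the value: the integral is nonzero (none).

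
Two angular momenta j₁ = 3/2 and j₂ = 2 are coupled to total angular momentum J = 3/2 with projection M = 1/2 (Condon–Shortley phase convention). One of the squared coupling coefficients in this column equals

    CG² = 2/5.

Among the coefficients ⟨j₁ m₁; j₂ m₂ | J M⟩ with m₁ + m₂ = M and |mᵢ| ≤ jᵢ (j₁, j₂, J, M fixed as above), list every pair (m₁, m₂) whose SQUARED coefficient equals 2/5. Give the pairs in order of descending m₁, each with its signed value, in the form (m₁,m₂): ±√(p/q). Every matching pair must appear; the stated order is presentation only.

Admissible pairs with m₁+m₂ = M = 1/2: (-3/2,2), (-1/2,1), (1/2,0), (3/2,-1)
  (m₁,m₂)=(3/2,-1): CG² = 2/5, CG = +√(2/5)   ← matches the target
  (m₁,m₂)=(1/2,0): CG² = 1/5, CG = −√(1/5)
  (m₁,m₂)=(-1/2,1): CG² = 0/1, CG = 0
  (m₁,m₂)=(-3/2,2): CG² = 2/5, CG = +√(2/5)   ← matches the target
Pairs with CG² = 2/5: (3/2,-1): +√(2/5); (-3/2,2): +√(2/5)

(3/2,-1): +√(2/5); (-3/2,2): +√(2/5)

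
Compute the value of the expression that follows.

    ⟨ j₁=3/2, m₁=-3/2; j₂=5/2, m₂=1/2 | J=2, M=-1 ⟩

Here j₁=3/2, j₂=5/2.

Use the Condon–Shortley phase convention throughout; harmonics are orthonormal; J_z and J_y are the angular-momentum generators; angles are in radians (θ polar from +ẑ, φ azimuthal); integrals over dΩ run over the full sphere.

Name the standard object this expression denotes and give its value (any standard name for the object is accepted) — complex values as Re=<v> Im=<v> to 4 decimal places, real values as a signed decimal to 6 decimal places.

Clebsch–Gordan coefficient, +√(9/28) ≈ +0.566947

This is a Clebsch–Gordan (vector-coupling) coefficient.
triangle: 2!·1!·3!/7! = 12/5040
(j±m)!: 0!·3!·3!·2!·1!·3! = 432
prefactor² = (2J+1)·Δ·N² = 36/7
  k=2: +1/(2!·0!·1!·1!·0!·2!) = 1/4
Σ = 1/4  ⇒  CG² = 36/7·(1/4)² = 9/28
CG = +√(9/28) = +0.566947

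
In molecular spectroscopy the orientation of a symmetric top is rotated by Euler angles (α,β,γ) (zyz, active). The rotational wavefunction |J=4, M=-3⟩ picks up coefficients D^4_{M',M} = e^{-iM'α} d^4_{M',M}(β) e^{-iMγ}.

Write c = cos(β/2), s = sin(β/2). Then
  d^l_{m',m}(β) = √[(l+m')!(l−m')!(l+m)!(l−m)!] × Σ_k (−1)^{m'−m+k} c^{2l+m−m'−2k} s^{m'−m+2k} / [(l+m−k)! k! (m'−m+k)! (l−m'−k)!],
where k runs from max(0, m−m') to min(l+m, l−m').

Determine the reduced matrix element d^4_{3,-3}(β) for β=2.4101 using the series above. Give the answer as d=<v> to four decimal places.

d=0.0154

d^4_{3,-3}(β=2.4101) via the finite sum:
c=cos(2.410100/2)=0.357646, s=sin(2.410100/2)=0.933857; N=√[5040·1·1·5040]=5040.000000
The bounds max(0,m−m')=0 and min(l+m,l−m')=1 give 2 terms
  k=0: (−1)^6·5040.0000/(720)·0.3576^2·0.9339^6 = +0.593866
  k=1: (−1)^7·5040.0000/(5040)·0.3576^0·0.9339^8 = -0.578420
d^4_{3,-3}(2.4101) = +0.593866 -0.578420 = +0.015446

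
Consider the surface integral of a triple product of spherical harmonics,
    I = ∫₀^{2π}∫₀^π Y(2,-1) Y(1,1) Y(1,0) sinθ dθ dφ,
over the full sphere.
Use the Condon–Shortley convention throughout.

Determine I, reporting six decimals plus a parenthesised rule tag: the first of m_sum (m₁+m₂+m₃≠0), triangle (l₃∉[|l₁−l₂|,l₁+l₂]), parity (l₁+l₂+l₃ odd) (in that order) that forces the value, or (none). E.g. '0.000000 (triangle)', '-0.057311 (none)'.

Rules hold: Σm=0, L=4 even, 1≤1≤3.
N = 5·3·3 = 45
Δ = 2!·2!·0!/5! = 1/30
Racah Σ t=1..1: t=1:−1/1 = -1/1
⇒ 3j(2 1 1; 0 0 0)² = 2/15, sgn +1
Racah Σ t=2..2: t=2:+1/2 = 1/2
⇒ 3j(2 1 1; -1 1 0)² = 1/10, sgn -1
4πI² = N·(3j₀)²·(3jₘ)² = 3/5
I = -1·√(0.6/4π) = -0.21850969
No selection rule forces the value: the integral is nonzero (none).

-0.218510 (none)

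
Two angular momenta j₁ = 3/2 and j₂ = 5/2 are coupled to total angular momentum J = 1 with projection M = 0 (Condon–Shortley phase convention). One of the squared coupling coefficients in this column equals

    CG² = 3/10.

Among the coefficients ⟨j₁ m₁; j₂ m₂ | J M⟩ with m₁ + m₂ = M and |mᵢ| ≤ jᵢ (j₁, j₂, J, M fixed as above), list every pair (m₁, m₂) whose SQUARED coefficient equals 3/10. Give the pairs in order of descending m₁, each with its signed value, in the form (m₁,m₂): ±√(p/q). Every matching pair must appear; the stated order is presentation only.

(1/2,-1/2): −√(3/10); (-1/2,1/2): +√(3/10)

Admissible pairs with m₁+m₂ = M = 0: (-3/2,3/2), (-1/2,1/2), (1/2,-1/2), (3/2,-3/2)
  (m₁,m₂)=(3/2,-3/2): CG² = 1/5, CG = +√(1/5)
  (m₁,m₂)=(1/2,-1/2): CG² = 3/10, CG = −√(3/10)   ← matches the target
  (m₁,m₂)=(-1/2,1/2): CG² = 3/10, CG = +√(3/10)   ← matches the target
  (m₁,m₂)=(-3/2,3/2): CG² = 1/5, CG = −√(1/5)
Pairs with CG² = 3/10: (1/2,-1/2): −√(3/10); (-1/2,1/2): +√(3/10)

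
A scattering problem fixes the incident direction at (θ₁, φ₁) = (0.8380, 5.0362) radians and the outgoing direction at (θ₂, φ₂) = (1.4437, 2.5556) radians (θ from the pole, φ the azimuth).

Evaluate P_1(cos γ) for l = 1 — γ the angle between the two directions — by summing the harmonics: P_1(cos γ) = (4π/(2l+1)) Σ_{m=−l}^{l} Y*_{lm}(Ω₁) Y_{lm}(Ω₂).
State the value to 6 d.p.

Addition theorem: P_1(cos γ) = (4π/3) Σ_m Y*_{lm}(Ω₁) Y_{lm}(Ω₂), m = −1…1:
  m=-1: (0.081712, -0.243462) × (-0.285531, -0.189526) = (-0.069474, 0.054029)  (running Σ = (-0.069474, 0.054029))
  m=0: (0.326851, -0.000000) × (0.061933, 0.000000) = (0.020243, 0.000000)  (running Σ = (-0.049231, 0.054029))
  m=1: (-0.081712, -0.243462) × (0.285531, -0.189526) = (-0.069474, -0.054029)  (running Σ = (-0.118705, 0.000000))
Accumulated sum (-0.118705, 0.000000); after 4π/(2l+1) scaling, (-0.497229, 0.000000) ⇒ P_1 = -0.497229

-0.497229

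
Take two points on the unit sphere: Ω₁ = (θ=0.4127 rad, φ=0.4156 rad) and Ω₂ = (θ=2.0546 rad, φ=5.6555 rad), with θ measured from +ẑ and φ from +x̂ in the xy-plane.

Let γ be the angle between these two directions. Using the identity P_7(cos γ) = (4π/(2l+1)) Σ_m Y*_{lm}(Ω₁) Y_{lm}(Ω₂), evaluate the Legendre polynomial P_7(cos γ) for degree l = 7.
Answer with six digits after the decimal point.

Summing Y*_{l m}(θ₁,φ₁)·Y_{l m}(θ₂,φ₂) over m ∈ [−7, 7]; prefactor 4π/(2·7+1) = 0.837758:
  term(m=-7) = +0.000093+0.000152i   from Y*(Ω₁)=-0.000812+0.000192i, Y(Ω₂)=-0.066722-0.202293i
  term(m=-6) = -0.002987+0.000070i   from Y*(Ω₁)=-0.005689+0.004307i, Y(Ω₂)=+0.339747+0.244874i
  term(m=-5) = +0.006590-0.011948i   from Y*(Ω₁)=-0.018331+0.032987i, Y(Ω₂)=-0.361576+0.001145i
  term(m=-4) = -0.002773-0.004634i   from Y*(Ω₁)=-0.012586+0.137009i, Y(Ω₂)=-0.031699+0.023154i
  term(m=-3) = +0.121355-0.001424i   from Y*(Ω₁)=+0.109784+0.326904i, Y(Ω₂)=+0.108118-0.334917i
  term(m=-2) = -0.031939+0.056333i   from Y*(Ω₁)=+0.363437+0.398353i, Y(Ω₂)=+0.037255+0.114166i
  term(m=-1) = +0.051859+0.089016i   from Y*(Ω₁)=+0.309729+0.136685i, Y(Ω₂)=+0.246298+0.178708i
  term(m=+0) = +0.051872+0.000000i   from Y*(Ω₁)=-0.322865-0.000000i, Y(Ω₂)=-0.160662+0.000000i
  term(m=+1) = +0.051859-0.089016i   from Y*(Ω₁)=-0.309729+0.136685i, Y(Ω₂)=-0.246298+0.178708i
  term(m=+2) = -0.031939-0.056333i   from Y*(Ω₁)=+0.363437-0.398353i, Y(Ω₂)=+0.037255-0.114166i
  term(m=+3) = +0.121355+0.001424i   from Y*(Ω₁)=-0.109784+0.326904i, Y(Ω₂)=-0.108118-0.334917i
  term(m=+4) = -0.002773+0.004634i   from Y*(Ω₁)=-0.012586-0.137009i, Y(Ω₂)=-0.031699-0.023154i
  term(m=+5) = +0.006590+0.011948i   from Y*(Ω₁)=+0.018331+0.032987i, Y(Ω₂)=+0.361576+0.001145i
  term(m=+6) = -0.002987-0.000070i   from Y*(Ω₁)=-0.005689-0.004307i, Y(Ω₂)=+0.339747-0.244874i
  term(m=+7) = +0.000093-0.000152i   from Y*(Ω₁)=+0.000812+0.000192i, Y(Ω₂)=+0.066722-0.202293i
Total Σ_m = +0.336268-0.000000i. Multiply by 0.837758: +0.281711-0.000000i. P_7(cos γ) = 0.281711

0.281711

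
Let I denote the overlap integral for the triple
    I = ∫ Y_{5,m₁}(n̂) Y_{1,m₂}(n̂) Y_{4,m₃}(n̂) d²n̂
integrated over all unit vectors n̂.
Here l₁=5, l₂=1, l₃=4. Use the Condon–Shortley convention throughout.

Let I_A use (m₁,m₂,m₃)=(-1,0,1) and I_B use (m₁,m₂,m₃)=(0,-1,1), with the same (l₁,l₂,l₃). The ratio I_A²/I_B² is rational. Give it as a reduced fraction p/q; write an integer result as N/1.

12/5

Shared (l₁,l₂,l₃)=(5,1,4): N and (l;000)² cancel in I_A²/I_B².
A: Δ = 2!·8!·0!/11! = 1/495; Racah Σ t=1..1: t=1:−1/720 = -1/720; ⇒ 3j(5 1 4; -1 0 1)² = 8/165, sgn +1
B: Δ = 2!·8!·0!/11! = 1/495; Racah Σ t=0..0: t=0:+1/1440 = 1/1440; ⇒ 3j(5 1 4; 0 -1 1)² = 2/99, sgn -1
I_A²/I_B² = (8/165)/(2/99) = 12/5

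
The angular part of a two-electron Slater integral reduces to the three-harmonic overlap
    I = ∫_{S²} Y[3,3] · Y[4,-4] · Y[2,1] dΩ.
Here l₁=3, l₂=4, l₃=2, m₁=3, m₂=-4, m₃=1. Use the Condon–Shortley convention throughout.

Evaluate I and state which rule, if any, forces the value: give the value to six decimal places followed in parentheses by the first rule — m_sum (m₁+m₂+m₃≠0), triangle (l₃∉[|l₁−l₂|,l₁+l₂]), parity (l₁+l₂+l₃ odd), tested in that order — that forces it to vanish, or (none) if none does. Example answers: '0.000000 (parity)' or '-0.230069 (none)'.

0.000000 (parity)

L=9 odd ⇒ parity kills the (l;000) factor ⇒ I = 0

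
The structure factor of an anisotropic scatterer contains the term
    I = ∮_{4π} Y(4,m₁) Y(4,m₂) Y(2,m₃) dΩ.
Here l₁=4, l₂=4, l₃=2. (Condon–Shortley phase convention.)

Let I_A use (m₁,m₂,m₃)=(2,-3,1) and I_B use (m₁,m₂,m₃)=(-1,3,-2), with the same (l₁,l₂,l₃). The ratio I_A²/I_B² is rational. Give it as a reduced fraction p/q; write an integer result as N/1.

Same 4,4,2: normalisation and zero-m 3j drop out of the ratio.
A: Δ: 6! 2! 2! / 11! → 1/13860; sum: t=0:+1/1440 t=1:−1/240 = -1/288; 3j²(4 4 2; 2 -3 1) = Δ·Π!·Σ² = 5/132  (sign +1)
B: Δ: 6! 2! 2! / 11! → 1/13860; sum: t=5:−1/480 = -1/480; 3j²(4 4 2; -1 3 -2) = Δ·Π!·Σ² = 3/110  (sign -1)
I_A²/I_B² = (5/132)/(3/110) = 25/18

25/18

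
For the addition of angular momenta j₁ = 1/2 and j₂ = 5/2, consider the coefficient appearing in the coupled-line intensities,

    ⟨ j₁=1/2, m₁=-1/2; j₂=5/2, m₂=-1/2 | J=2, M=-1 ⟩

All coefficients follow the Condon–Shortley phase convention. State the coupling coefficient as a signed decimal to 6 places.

−√(1/3) ≈ -0.577350

triangle: 1!×0!×4!/6! = 24/720
(j±m)!: 0!×1!×2!×3!×1!×3! = 72
prefactor² = (2J+1)×Δ×N² = 12
  k=1: −1/(1!×0!×0!×1!×0!×3!) = -1/6
Σ = -1/6  ⇒  CG² = 12×(-1/6)² = 1/3
CG = −√(1/3) = -0.577350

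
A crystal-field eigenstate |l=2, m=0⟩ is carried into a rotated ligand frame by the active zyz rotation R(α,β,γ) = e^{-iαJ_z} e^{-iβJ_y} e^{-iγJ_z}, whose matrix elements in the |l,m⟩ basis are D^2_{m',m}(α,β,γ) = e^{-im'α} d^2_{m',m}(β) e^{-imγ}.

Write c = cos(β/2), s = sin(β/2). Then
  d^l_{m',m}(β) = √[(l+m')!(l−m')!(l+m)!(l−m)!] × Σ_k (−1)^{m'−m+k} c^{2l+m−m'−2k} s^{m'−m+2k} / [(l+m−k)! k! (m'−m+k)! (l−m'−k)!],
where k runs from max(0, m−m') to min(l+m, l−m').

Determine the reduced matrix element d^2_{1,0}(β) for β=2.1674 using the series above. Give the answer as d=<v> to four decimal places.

d=0.5692

d^2_{1,0}(β=2.1674) via the finite sum:
Half-angle: c=0.468062, s=0.883696. N=√(6·1·2·2)=4.898979
The bounds max(0,m−m')=0 and min(l+m,l−m')=1 give 2 terms
  k=0: (−1)^1·4.8990/(2)·0.4681^3·0.8837^1 = -0.221967
  k=1: (−1)^2·4.8990/(2)·0.4681^1·0.8837^3 = +0.791202
d^2_{1,0}(2.1674) = -0.221967 +0.791202 = +0.569235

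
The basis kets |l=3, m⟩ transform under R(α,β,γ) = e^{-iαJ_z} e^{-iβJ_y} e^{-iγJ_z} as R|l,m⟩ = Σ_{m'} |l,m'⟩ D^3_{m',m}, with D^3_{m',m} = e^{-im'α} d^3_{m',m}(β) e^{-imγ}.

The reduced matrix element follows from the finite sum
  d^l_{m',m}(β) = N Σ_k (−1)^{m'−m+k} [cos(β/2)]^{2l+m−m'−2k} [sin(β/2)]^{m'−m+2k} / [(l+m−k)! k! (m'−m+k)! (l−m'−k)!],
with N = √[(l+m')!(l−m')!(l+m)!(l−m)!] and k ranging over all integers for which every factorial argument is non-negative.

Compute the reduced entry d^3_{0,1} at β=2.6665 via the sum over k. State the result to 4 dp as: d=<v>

d=0.5851

d^3_{0,1}(β=2.6665) via the finite sum:
Half-angle: c=0.235319, s=0.971918. N=√(6·6·24·2)=41.569219
k∈{1,2,3} keeps every argument non-negative
  k=1: (−1)^0·41.5692/(12)·0.2353^5·0.9719^1 = +0.002429
  k=2: (−1)^1·41.5692/(4)·0.2353^3·0.9719^3 = -0.124328
  k=3: (−1)^2·41.5692/(12)·0.2353^1·0.9719^5 = +0.706961
d^3_{0,1}(2.6665) = +0.002429 -0.124328 +0.706961 = +0.585062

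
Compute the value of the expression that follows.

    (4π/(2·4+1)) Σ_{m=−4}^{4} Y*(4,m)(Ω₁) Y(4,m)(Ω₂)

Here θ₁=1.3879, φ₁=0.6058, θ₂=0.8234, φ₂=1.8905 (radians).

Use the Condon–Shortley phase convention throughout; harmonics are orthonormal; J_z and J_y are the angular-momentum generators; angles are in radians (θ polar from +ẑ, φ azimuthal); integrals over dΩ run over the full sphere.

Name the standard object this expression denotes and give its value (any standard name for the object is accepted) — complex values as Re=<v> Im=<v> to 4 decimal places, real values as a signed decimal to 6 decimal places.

Legendre polynomial (addition theorem), +0.023734

This sum is the spherical-harmonic addition theorem: it equals the Legendre polynomial P_l(cos γ) of the angle γ between the two directions.
Expand P_4 via completeness: Σ_{m} conj(Y_{4,m}) at Ω₁ times Y_{4,m} at Ω₂ —
  m=-4: Y*=-0.31149 + 0.27231j  Y=0.03687 - 0.12265j  product 0.02192 + 0.04824j
  m=-3: Y*=-0.05284 + 0.20990j  Y=0.27484 + 0.19278j  product -0.05499 + 0.04750j
  m=-2: Y*=-0.08737 - 0.23270j  Y=-0.32265 + 0.23993j  product 0.08402 + 0.05412j
  m=-1: Y*=-0.19255 - 0.13338j  Y=-0.01736 - 0.05245j  product -0.00365 + 0.01242j
  m=+0: Y*=0.21643 + 0.00000j  Y=-0.35855 + 0.00000j  product -0.07760 + 0.00000j
  m=+1: Y*=0.19255 - 0.13338j  Y=0.01736 - 0.05245j  product -0.00365 - 0.01242j
  m=+2: Y*=-0.08737 + 0.23270j  Y=-0.32265 - 0.23993j  product 0.08402 - 0.05412j
  m=+3: Y*=0.05284 + 0.20990j  Y=-0.27484 + 0.19278j  product -0.05499 - 0.04750j
  m=+4: Y*=-0.31149 - 0.27231j  Y=0.03687 + 0.12265j  product 0.02192 - 0.04824j
Σ over m = 0.01700 + 0.00000j; ×(4π/9) → 0.02373 + 0.00000j. Real part: 0.023734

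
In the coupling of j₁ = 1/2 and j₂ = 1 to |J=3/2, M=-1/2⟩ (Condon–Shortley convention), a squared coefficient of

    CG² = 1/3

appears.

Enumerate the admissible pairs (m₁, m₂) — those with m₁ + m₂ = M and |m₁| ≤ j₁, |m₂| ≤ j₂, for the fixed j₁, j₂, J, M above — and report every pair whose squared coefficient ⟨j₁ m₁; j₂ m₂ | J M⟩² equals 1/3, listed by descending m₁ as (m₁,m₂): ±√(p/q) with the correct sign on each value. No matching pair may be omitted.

(1/2,-1): +√(1/3)

Admissible pairs with m₁+m₂ = M = -1/2: (-1/2,0), (1/2,-1)
  (m₁,m₂)=(1/2,-1): CG² = 1/3, CG = +√(1/3)   ← matches the target
  (m₁,m₂)=(-1/2,0): CG² = 2/3, CG = +√(2/3)
Pairs with CG² = 1/3: (1/2,-1): +√(1/3)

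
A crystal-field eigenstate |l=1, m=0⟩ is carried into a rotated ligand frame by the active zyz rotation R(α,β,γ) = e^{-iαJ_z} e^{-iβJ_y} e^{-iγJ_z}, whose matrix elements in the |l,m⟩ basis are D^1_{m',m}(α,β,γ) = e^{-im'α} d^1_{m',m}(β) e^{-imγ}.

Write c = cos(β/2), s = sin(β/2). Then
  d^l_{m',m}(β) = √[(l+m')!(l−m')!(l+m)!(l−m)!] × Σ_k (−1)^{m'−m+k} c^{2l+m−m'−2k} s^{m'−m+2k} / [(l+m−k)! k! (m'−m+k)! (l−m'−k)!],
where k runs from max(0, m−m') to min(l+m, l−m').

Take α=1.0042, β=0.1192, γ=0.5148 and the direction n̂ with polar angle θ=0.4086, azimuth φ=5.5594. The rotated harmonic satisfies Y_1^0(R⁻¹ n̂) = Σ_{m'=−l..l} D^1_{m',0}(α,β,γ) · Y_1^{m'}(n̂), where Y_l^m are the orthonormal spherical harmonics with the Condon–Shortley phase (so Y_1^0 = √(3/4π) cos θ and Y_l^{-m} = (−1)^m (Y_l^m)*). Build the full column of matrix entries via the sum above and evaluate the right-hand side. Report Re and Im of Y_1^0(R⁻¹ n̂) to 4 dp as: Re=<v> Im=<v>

Re=0.4416 Im=0.0000

Need the full column D^1_{m',0} for m'=−1..1 at α=1.0042, β=0.1192, γ=0.5148.
cos(β/2)=0.998224, sin(β/2)=0.059565
d^1_{-1,0}: single k=1 term ⇒ +0.084088;  D = +0.045135+0.070948i
d^1_{0,0}: k∈[0..1] ⇒ +0.996452 -0.003548 = +0.992904;  D = +0.992904+0.000000i
d^1_{1,0}: single k=0 term ⇒ -0.084088;  D = -0.045135+0.070948i
Y_1^{m'}(θ=0.4086,φ=5.5594) and Σ D·Y over m':
  (+0.0451+0.0709i)·(+0.1029+0.0909i)  (+0.9929+0.0000i)·(+0.4484+0.0000i)  (-0.0451+0.0709i)·(-0.1029+0.0909i)
Y_1^0(R⁻¹ n̂) = +0.441584+0.000000i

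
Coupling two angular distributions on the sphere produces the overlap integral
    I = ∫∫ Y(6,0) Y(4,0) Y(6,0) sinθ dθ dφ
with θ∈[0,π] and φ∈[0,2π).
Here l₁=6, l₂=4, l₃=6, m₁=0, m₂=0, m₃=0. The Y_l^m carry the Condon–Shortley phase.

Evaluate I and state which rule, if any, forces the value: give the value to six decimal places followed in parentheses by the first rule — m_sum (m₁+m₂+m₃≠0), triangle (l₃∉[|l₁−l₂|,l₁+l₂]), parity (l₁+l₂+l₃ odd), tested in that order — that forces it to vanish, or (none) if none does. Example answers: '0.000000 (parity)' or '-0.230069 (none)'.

m-sum 0 ✓  L=16 even ✓  2≤6≤10 ✓
Π(2lᵢ+1) = 13×9×13 = 1521
triangle coeff Δ(6,4,6) = 1/15315300
Σ_t [0,4]: t=0:+1/829440 t=1:−1/25920 t=2:+1/9216 t=3:−1/25920 t=4:+1/829440 = 7/207360
(3j)²=28/2431 [(6 4 6; 0 0 0)], sign=+1
(m-triple is (0,0,0) — same symbol as above.)
⇒ 4πI² = 7056/34969
I = (+1)√(7056/34969/(4π)) = 0.12671638
No selection rule forces the value: the integral is nonzero (none).

0.126716 (none)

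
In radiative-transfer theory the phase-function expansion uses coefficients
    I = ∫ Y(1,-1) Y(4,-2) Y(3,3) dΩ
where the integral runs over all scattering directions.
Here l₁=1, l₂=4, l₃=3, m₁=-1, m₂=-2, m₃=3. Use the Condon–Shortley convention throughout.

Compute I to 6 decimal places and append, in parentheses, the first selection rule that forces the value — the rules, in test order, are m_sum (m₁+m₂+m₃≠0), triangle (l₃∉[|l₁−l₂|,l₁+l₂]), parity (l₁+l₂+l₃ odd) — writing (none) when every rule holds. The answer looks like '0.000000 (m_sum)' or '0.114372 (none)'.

0.061558 (none)

Rules hold: Σm=0, L=8 even, 3≤3≤5.
N = 3·9·7 = 189
Δ = 2!·0!·6!/9! = 1/252
Racah Σ t=1..1: t=1:−1/36 = -1/36
⇒ 3j(1 4 3; 0 0 0)² = 4/63, sgn +1
Racah Σ t=2..2: t=2:+1/1440 = 1/1440
⇒ 3j(1 4 3; -1 -2 3)² = 1/252, sgn +1
4πI² = N·(3j₀)²·(3jₘ)² = 1/21
I = +1·√(0.047619/4π) = 0.06155813
No selection rule forces the value: the integral is nonzero (none).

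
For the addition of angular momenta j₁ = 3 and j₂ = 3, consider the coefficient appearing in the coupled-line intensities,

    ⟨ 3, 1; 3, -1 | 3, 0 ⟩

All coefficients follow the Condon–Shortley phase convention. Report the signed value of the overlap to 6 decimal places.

√[7·3!3!3!/10! · 4!2!2!4!3!3!] = √(864/25)
  +(−1)^0/∏(0,3,2,2,1,1)! = 1/24  (running 1/24)
  +(−1)^1/∏(1,2,1,1,2,2)! = -1/8  (running -1/12)
  +(−1)^2/∏(2,1,0,0,3,3)! = 1/72  (running -5/72)
⟨..|..⟩ = √(864/25)·(-5/72) = -0.408248

-0.408248  (= −√(1/6))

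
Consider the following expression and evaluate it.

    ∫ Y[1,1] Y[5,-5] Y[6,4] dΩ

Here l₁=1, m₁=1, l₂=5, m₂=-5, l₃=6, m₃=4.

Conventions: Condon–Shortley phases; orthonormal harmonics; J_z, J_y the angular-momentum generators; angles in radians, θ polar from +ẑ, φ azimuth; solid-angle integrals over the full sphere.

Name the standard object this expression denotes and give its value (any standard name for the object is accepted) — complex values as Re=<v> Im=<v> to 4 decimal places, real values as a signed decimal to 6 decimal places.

This is a Gaunt coefficient — the integral of a triple product of spherical harmonics over the sphere.
Rules hold: Σm=0, L=12 even, 4≤6≤6.
N = 3·11·13 = 429
Δ = 0!·2!·10!/13! = 1/858
Racah Σ t=0..0: t=0:+1/14400 = 1/14400
⇒ 3j(1 5 6; 0 0 0)² = 6/143, sgn +1
Racah Σ t=0..0: t=0:+1/7257600 = 1/7257600
⇒ 3j(1 5 6; 1 -5 4)² = 1/858, sgn +1
4πI² = N·(3j₀)²·(3jₘ)² = 3/143
I = +1·√(0.020979/4π) = 0.04085899

Gaunt coefficient, +0.040859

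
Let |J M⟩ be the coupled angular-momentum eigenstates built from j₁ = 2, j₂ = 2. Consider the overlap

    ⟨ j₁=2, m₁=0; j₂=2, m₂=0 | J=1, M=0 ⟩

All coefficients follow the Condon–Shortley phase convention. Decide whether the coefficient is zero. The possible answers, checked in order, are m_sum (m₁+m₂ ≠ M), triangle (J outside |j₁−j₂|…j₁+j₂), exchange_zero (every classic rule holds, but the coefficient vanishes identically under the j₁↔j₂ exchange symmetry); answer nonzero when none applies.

m-sum: m₁+m₂ = 0+0 = 0, M = 0  ✓
triangle: |j₁−j₂| = 0 ≤ J = 1 ≤ j₁+j₂ = 4  ✓
exchange: j₁=j₂ and m₁=m₂, and (−1)^(j₁+j₂−J) = (−1)^3 = −1 forces ⟨j₁m₁;j₂m₂|JM⟩ = −⟨j₂m₂;j₁m₁|JM⟩ = −⟨j₁m₁;j₂m₂|JM⟩ ⇒ the coefficient vanishes identically
Racah sum check: Σ_k collapses to 0 ⇒ CG = 0

exchange_zero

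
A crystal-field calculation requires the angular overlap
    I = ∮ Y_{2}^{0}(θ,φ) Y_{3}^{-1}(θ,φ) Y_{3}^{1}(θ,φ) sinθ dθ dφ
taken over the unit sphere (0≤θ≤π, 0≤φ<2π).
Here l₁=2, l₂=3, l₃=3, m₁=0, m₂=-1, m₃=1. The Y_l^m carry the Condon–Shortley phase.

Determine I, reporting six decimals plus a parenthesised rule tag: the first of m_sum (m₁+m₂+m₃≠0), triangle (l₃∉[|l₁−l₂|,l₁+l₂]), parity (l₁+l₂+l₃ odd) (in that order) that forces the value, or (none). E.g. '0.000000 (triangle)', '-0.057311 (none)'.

Rules hold: Σm=0, L=8 even, 1≤3≤5.
N = 5·7·7 = 245
Δ = 2!·2!·4!/9! = 1/3780
Racah Σ t=0..2: t=0:+1/24 t=1:−1/4 t=2:+1/24 = -1/6
⇒ 3j(2 3 3; 0 0 0)² = 4/105, sgn +1
Racah Σ t=0..2: t=0:+1/16 t=1:−1/6 t=2:+1/96 = -3/32
⇒ 3j(2 3 3; 0 -1 1)² = 3/140, sgn -1
4πI² = N·(3j₀)²·(3jₘ)² = 1/5
I = -1·√(0.2/4π) = -0.12615663
No selection rule forces the value: the integral is nonzero (none).

-0.126157 (none)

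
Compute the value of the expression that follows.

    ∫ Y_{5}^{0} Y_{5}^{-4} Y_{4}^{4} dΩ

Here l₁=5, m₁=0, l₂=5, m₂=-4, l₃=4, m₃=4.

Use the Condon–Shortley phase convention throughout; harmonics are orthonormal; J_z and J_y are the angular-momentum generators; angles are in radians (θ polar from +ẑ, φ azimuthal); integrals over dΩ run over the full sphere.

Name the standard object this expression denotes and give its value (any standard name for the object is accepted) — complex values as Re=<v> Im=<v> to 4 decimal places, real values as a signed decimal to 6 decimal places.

This is a Gaunt coefficient — the integral of a triple product of spherical harmonics over the sphere.
Rules hold: Σm=0, L=14 even, 0≤4≤10.
N = 11·11·9 = 1089
Δ = 6!·4!·4!/15! = 1/3153150
Racah Σ t=1..5: t=1:−1/69120 t=2:+1/1728 t=3:−1/576 t=4:+1/1728 t=5:−1/69120 = -7/11520
⇒ 3j(5 5 4; 0 0 0)² = 2/143, sgn -1
Racah Σ t=1..1: t=1:−1/69120 = -1/69120
⇒ 3j(5 5 4; 0 -4 4)² = 2/143, sgn -1
4πI² = N·(3j₀)²·(3jₘ)² = 36/169
I = +1·√(0.213018/4π) = 0.13019760

Gaunt coefficient, +0.130198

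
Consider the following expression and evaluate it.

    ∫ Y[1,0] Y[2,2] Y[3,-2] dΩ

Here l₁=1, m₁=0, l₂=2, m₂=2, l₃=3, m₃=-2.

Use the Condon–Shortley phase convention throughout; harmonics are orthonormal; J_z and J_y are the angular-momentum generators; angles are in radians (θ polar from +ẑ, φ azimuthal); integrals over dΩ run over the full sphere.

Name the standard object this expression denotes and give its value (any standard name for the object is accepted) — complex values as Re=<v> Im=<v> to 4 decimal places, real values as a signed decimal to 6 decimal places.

This is a Gaunt coefficient — the integral of a triple product of spherical harmonics over the sphere.
Checks pass: Σm=0; 6 even; l₃=3∈[1,3].
(2·1+1)(2·2+1)(2·3+1) = 105
Δ: 0! 2! 4! / 7! → 1/105
sum: t=0:+1/4 = 1/4
3j²(1 2 3; 0 0 0) = Δ·Π!·Σ² = 3/35  (sign -1)
sum: t=0:+1/24 = 1/24
3j²(1 2 3; 0 2 -2) = Δ·Π!·Σ² = 1/21  (sign -1)
combine: 4πI² = 105·3/35·1/21 = 3/7
take √, sign +1: I = 0.18467439

Gaunt coefficient, +0.184674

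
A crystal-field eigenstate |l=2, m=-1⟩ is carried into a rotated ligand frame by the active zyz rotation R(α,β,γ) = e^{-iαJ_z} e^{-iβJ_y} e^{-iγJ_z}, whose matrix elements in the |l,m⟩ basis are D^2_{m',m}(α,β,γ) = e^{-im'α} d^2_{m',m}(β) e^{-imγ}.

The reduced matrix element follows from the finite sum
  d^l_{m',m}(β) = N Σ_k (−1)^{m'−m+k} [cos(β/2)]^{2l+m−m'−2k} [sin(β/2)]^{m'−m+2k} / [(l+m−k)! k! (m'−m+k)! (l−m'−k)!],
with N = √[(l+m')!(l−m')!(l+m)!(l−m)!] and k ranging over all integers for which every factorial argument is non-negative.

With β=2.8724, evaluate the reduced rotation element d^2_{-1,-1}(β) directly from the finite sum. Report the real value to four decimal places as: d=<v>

d^2_{-1,-1}(β=2.8724) via the finite sum:
c=cos(2.872400/2)=0.134190, s=sin(2.872400/2)=0.990956; N=√[1·6·1·6]=6.000000
The bounds max(0,m−m')=0 and min(l+m,l−m')=1 give 2 terms
  k=0: (−1)^0·6.0000/(6)·0.1342^4·0.9910^0 = +0.000324
  k=1: (−1)^1·6.0000/(2)·0.1342^2·0.9910^2 = -0.053048
d^2_{-1,-1}(2.8724) = +0.000324 -0.053048 = -0.052724

d=-0.0527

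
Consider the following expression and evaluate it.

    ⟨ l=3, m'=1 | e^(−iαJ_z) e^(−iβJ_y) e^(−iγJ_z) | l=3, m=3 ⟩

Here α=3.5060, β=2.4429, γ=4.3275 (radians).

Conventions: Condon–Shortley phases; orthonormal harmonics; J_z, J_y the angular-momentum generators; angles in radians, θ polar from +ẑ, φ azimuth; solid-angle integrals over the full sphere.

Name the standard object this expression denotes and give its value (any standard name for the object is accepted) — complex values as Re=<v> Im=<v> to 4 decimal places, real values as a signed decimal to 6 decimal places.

Wigner D-matrix element, Re=-0.0333 Im=0.0330

This is a Wigner D-matrix element — the rotation-matrix element ⟨l m'| R(α,β,γ) |l m⟩ in the angular-momentum basis.
D^3_{1,3}(3.5060,2.4429,4.3275) = e^{-i·1·3.5060}·d^3_{1,3}(2.4429)·e^{-i·3·4.3275}. Compute d first:
c=cos(2.442900/2)=0.342284, s=sin(2.442900/2)=0.939597; N=√[24·2·720·1]=185.903201
k: max(0,(3)−(1))=2 … min(3+(3),3−(1))=2
  k=2: (−1)^0·185.9032/(48)·0.3423^4·0.9396^2 = +0.046932
d^3_{1,3}(2.4429) = +0.046932
Attach z-rotation phases: D = e^{-i(1)(3.5060)}·(+0.046932)·e^{-i(3)(4.3275)} = -0.033347+0.033025i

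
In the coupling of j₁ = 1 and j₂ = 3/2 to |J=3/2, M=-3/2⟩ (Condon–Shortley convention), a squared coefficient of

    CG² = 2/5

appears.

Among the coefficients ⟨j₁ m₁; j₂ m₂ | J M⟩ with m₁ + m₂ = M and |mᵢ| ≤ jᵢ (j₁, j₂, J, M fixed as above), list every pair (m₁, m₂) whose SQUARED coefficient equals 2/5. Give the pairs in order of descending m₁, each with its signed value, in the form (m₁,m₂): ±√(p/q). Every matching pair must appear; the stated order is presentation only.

Admissible pairs with m₁+m₂ = M = -3/2: (-1,-1/2), (0,-3/2)
  (m₁,m₂)=(0,-3/2): CG² = 3/5, CG = +√(3/5)
  (m₁,m₂)=(-1,-1/2): CG² = 2/5, CG = −√(2/5)   ← matches the target
Pairs with CG² = 2/5: (-1,-1/2): −√(2/5)

(-1,-1/2): −√(2/5)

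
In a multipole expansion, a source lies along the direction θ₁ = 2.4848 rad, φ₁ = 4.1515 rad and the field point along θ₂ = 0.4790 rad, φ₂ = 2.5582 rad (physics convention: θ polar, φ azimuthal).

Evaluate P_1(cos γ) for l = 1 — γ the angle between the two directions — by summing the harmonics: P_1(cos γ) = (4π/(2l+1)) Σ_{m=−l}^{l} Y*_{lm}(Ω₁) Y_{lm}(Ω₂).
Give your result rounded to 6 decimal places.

Term-by-term m-sum for l=1 (normalisation 4π/3 = 4.188790):
  m=-1: (-0.11221 - 0.17863j) × (-0.13290 - 0.08772j) = -0.00076 + 0.03358j  (running Σ = -0.00076 + 0.03358j)
  m=0: (-0.38695 + 0.00000j) × (0.43361 + 0.00000j) = -0.16779 + 0.00000j  (running Σ = -0.16854 + 0.03358j)
  m=1: (0.11221 - 0.17863j) × (0.13290 - 0.08772j) = -0.00076 - 0.03358j  (running Σ = -0.16930 + 0.00000j)
Σ over m = -0.16930 + 0.00000j; ×(4π/3) → -0.70916 + 0.00000j. Real part: -0.709157

-0.709157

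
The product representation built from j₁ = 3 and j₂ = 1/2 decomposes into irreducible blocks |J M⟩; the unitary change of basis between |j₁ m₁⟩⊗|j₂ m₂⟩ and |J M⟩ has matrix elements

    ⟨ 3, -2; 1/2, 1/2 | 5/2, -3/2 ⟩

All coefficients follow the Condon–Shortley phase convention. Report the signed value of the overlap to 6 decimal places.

-0.845154  (= −√(5/7))

j₁+j₂−J=1  J+j₁−j₂=5  J−j₁+j₂=0  j₁+j₂+J+1=7
(j₁±m₁, j₂±m₂, J±M) = (1,5,1,0,1,4)
P² = 2880/7
sum k=1..1:
  [1] −1/24 = -1/24
S = -1/24
C² = P²·S² = 5/7 ; C = -0.845154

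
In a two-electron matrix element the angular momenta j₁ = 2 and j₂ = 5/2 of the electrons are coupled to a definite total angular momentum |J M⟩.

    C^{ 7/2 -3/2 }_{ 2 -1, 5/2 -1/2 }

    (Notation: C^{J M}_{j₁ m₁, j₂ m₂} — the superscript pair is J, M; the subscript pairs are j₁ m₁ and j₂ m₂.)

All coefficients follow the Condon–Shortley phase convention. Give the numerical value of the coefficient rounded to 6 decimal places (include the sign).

−√(2/21) ≈ -0.308607

triangle: 1!*3!*4!/9! = 144/362880
(j±m)!: 1!*3!*2!*3!*2!*5! = 17280
prefactor² = (2J+1)*Δ*N² = 384/7
  k=0: +1/(0!*1!*3!*2!*0!*2!) = 1/24
  k=1: −1/(1!*0!*2!*1!*1!*3!) = -1/12
Σ = -1/24  ⇒  CG² = 384/7*(-1/24)² = 2/21
CG = −√(2/21) = -0.308607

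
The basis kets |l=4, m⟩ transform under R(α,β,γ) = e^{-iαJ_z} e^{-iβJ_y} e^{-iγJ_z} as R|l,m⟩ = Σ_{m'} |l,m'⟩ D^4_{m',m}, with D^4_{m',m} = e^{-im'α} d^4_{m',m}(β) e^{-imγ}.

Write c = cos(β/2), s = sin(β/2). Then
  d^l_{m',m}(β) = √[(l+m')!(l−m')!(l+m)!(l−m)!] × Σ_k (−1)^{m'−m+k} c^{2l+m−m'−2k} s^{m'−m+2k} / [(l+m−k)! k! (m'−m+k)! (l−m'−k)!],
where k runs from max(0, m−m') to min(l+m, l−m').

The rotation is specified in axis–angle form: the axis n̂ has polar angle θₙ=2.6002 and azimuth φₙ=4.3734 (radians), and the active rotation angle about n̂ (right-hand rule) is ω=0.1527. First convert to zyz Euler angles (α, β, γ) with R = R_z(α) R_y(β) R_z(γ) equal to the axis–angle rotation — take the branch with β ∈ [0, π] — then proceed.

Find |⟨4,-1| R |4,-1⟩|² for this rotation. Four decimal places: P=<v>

Axis–angle → zyz. n̂ = (sinθₙcosφₙ, sinθₙsinφₙ, cosθₙ) = (-0.171365, -0.486003, -0.856992), ω = 0.1527.
R = I cosω + sinω [n̂]ₓ + (1−cosω) n̂n̂ᵀ gives
  R = [+0.988706, +0.131324, -0.072216; -0.129386, +0.991112, +0.030912; +0.075633, -0.021219, +0.996910]
β = atan2(√(R₁₃²+R₂₃²), R₃₃) = 0.078635; α = atan2(R₂₃, R₁₃) mod 2π = 2.737139; γ = atan2(R₃₂, −R₃₁) mod 2π = 3.415117
Split into d^4_{-1,-1}(β=0.0786) × two z-phases.
Half-angle: c=0.999227, s=0.039307. N=√(6·120·6·120)=720.000000
k: max(0,(-1)−(-1))=0 … min(4+(-1),4−(-1))=3
  k=0: (−1)^0·720.0000/(720)·0.9992^8·0.0393^0 = +0.993834
  k=1: (−1)^1·720.0000/(48)·0.9992^6·0.0393^2 = -0.023069
  k=2: (−1)^2·720.0000/(24)·0.9992^4·0.0393^4 = +0.000071
  k=3: (−1)^3·720.0000/(72)·0.9992^2·0.0393^6 = -0.000000
d^4_{-1,-1}(0.0786) = +0.993834 -0.023069 +0.000071 -0.000000 = +0.970837
|D^4_{-1,-1}|² = |d^4_{-1,-1}(β)|² = (+0.970837)² = 0.942524 (the z-rotation phases have unit modulus)

P=0.9425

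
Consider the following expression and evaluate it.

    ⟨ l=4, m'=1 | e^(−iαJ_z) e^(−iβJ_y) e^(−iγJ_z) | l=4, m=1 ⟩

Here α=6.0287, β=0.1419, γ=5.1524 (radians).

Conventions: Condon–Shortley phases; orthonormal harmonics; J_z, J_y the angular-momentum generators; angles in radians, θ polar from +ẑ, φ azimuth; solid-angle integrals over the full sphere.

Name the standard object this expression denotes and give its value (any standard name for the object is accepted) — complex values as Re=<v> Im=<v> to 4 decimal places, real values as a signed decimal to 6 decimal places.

Wigner D-matrix element, Re=0.1672 Im=0.8910

This is a Wigner D-matrix element — the rotation-matrix element ⟨l m'| R(α,β,γ) |l m⟩ in the angular-momentum basis.
First d^4_{1,1}(β=0.1419), then the phase factors e^{-i(1)α} and e^{-i(1)γ}:
Half-angle: c=0.997484, s=0.070890. N=√(120·6·120·6)=720.000000
The bounds max(0,m−m')=0 and min(l+m,l−m')=3 give 4 terms
  k=0: (−1)^0·720.0000/(720)·0.9975^8·0.0709^0 = +0.980049
  k=1: (−1)^1·720.0000/(48)·0.9975^6·0.0709^2 = -0.074251
  k=2: (−1)^2·720.0000/(24)·0.9975^4·0.0709^4 = +0.000750
  k=3: (−1)^3·720.0000/(72)·0.9975^2·0.0709^6 = -0.000001
d^4_{1,1}(0.1419) = +0.980049 -0.074251 +0.000750 -0.000001 = +0.906547
Phases: e^{-i·(1)·6.0287}=+0.967793+0.251747i, e^{-i·(1)·5.1524}=+0.425949+0.904747i ⇒ D=+0.167225+0.890990i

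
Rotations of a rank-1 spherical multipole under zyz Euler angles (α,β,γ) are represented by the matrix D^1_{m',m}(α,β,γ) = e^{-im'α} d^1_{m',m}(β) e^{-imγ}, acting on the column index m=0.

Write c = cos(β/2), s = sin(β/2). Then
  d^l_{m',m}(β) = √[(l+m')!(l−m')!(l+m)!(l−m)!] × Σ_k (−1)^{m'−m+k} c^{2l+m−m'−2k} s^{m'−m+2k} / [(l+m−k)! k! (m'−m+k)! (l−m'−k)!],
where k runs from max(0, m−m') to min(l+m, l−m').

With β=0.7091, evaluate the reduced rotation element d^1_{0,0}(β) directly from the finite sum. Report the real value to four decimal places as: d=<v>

d=0.7589

d^1_{0,0}(β=0.7091) via the finite sum:
With c≡cos(β/2)=0.937803 and s≡sin(β/2)=0.347168, N=[1·1·1·1]^{1/2}=1.000000
k∈{0,1} keeps every argument non-negative
  k=0: (−1)^0·1.0000/(1)·0.9378^2·0.3472^0 = +0.879474
  k=1: (−1)^1·1.0000/(1)·0.9378^0·0.3472^2 = -0.120526
d^1_{0,0}(0.7091) = +0.879474 -0.120526 = +0.758948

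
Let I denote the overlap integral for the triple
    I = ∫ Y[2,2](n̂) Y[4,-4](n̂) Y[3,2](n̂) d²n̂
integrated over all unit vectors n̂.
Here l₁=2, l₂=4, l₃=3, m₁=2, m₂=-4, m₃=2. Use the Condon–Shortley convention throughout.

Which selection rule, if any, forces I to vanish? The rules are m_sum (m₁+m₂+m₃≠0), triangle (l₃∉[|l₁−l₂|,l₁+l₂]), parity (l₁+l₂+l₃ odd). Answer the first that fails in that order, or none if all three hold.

parity

m₁+m₂+m₃ = 2 − 4 + 2 = 0  ✓
triangle: |2−4|=2 ≤ l₃=3 ≤ 2+4=6  ✓
parity: l₁+l₂+l₃ = 9 is odd  ✗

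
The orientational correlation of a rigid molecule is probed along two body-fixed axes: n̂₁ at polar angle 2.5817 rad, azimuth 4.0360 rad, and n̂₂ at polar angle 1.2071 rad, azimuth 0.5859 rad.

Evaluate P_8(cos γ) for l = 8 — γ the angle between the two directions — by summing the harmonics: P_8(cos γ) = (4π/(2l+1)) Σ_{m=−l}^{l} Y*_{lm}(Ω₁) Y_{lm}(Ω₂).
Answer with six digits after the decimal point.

Expand P_8 via completeness: Σ_{m} conj(Y_{8,m}) at Ω₁ times Y_{8,m} at Ω₂ —
  [-8]  conj(Y_{8,-8})(Ω₁) = (0.002099, 0.002498) ; Y_{8,-8}(Ω₂) = (-0.007556, 0.299912) ; Δ = (-0.000765, 0.000611)
  [-7]  conj(Y_{8,-7})(Ω₁) = (0.020815, -0.000465) ; Y_{8,-7}(Ω₂) = (-0.262074, 0.374102) ; Δ = (-0.005281, 0.007909)
  [-6]  conj(Y_{8,-6})(Ω₁) = (0.050206, -0.065489) ; Y_{8,-6}(Ω₂) = (-0.209736, 0.082269) ; Δ = (-0.005142, 0.017866)
  [-5]  conj(Y_{8,-5})(Ω₁) = (-0.053840, -0.219674) ; Y_{8,-5}(Ω₂) = (0.222161, 0.047838) ; Δ = (-0.001452, -0.051379)
  [-4]  conj(Y_{8,-4})(Ω₁) = (-0.386354, -0.180021) ; Y_{8,-4}(Ω₂) = (0.225101, 0.230844) ; Δ = (-0.045412, -0.129711)
  [-3]  conj(Y_{8,-3})(Ω₁) = (-0.441001, 0.217599) ; Y_{8,-3}(Ω₂) = (-0.015759, -0.083334) ; Δ = (0.025083, 0.033321)
  [-2]  conj(Y_{8,-2})(Ω₁) = (-0.037427, 0.168940) ; Y_{8,-2}(Ω₂) = (0.128694, -0.305244) ; Δ = (0.046751, 0.033166)
  [-1]  conj(Y_{8,-1})(Ω₁) = (-0.216290, -0.269452) ; Y_{8,-1}(Ω₂) = (-0.018389, 0.012204) ; Δ = (0.007266, 0.002315)
  [+0]  conj(Y_{8,0})(Ω₁) = (-0.300547, -0.000000) ; Y_{8,0}(Ω₂) = (-0.328611, 0.000000) ; Δ = (0.098763, 0.000000)
  [+1]  conj(Y_{8,1})(Ω₁) = (0.216290, -0.269452) ; Y_{8,1}(Ω₂) = (0.018389, 0.012204) ; Δ = (0.007266, -0.002315)
  [+2]  conj(Y_{8,2})(Ω₁) = (-0.037427, -0.168940) ; Y_{8,2}(Ω₂) = (0.128694, 0.305244) ; Δ = (0.046751, -0.033166)
  [+3]  conj(Y_{8,3})(Ω₁) = (0.441001, 0.217599) ; Y_{8,3}(Ω₂) = (0.015759, -0.083334) ; Δ = (0.025083, -0.033321)
  [+4]  conj(Y_{8,4})(Ω₁) = (-0.386354, 0.180021) ; Y_{8,4}(Ω₂) = (0.225101, -0.230844) ; Δ = (-0.045412, 0.129711)
  [+5]  conj(Y_{8,5})(Ω₁) = (0.053840, -0.219674) ; Y_{8,5}(Ω₂) = (-0.222161, 0.047838) ; Δ = (-0.001452, 0.051379)
  [+6]  conj(Y_{8,6})(Ω₁) = (0.050206, 0.065489) ; Y_{8,6}(Ω₂) = (-0.209736, -0.082269) ; Δ = (-0.005142, -0.017866)
  [+7]  conj(Y_{8,7})(Ω₁) = (-0.020815, -0.000465) ; Y_{8,7}(Ω₂) = (0.262074, 0.374102) ; Δ = (-0.005281, -0.007909)
  [+8]  conj(Y_{8,8})(Ω₁) = (0.002099, -0.002498) ; Y_{8,8}(Ω₂) = (-0.007556, -0.299912) ; Δ = (-0.000765, -0.000611)
Σ over m = (0.140858, -0.000000); ×(4π/17) → (0.104122, -0.000000). Real part: 0.104122

0.104122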